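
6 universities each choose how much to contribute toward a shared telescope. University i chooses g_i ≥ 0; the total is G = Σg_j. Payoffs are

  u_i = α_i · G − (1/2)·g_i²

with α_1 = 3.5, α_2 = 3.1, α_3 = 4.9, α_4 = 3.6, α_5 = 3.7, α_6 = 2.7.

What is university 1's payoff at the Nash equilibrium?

69.125

University i's FOC: ∂u_i/∂g_i = α_i − g_i = 0, so g_i* = α_i.
NE contributions = (3.5, 3.1, 4.9, 3.6, 3.7, 2.7); G = 21.5.
u_1 = α_1·G − ½·(g_1)² = 3.5·21.5 − ½·3.5² = 69.125.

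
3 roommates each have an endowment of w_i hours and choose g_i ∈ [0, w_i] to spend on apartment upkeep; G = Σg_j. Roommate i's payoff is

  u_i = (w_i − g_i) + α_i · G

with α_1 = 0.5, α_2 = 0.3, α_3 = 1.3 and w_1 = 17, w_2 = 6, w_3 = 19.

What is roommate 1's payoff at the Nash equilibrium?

26.5

∂u_i/∂g_i = α_i − 1, so roommate i contributes w_i if α_i > 1, else 0.
α_i > 1 for i ∈ {3}; NE contributions (0, 0, 19), G = 19.
u_1 = (17 − 0) + 0.5·19 = 26.5.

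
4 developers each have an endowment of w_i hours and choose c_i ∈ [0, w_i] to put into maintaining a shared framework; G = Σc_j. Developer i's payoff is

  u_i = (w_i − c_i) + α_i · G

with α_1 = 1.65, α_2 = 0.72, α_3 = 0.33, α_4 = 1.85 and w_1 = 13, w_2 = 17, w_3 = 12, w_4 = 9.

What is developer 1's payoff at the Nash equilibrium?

36.3

∂u_i/∂c_i = α_i − 1, so developer i contributes w_i if α_i > 1, else 0.
α_i > 1 for i ∈ {1, 4}; NE contributions (13, 0, 0, 9), G = 22.
u_1 = (13 − 13) + 1.65·22 = 36.3.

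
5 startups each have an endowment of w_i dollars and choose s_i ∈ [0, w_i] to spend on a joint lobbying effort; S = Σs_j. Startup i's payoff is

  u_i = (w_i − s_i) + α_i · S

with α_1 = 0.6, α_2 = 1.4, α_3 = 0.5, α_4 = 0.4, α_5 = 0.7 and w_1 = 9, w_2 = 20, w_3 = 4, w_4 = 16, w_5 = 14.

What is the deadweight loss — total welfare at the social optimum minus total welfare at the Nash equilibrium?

111.8

∂u_i/∂s_i = α_i − 1, so startup i contributes w_i if α_i > 1, else 0.
α_i > 1 for i ∈ {2}; NE contributions (0, 20, 0, 0, 0), S = 20.
W^NE = Σw_i − S^NE + (Σα_i)·S^NE = 63 + 2.6·20 = 115.
Planner: ∂(Σu_j)/∂s_i = Σα_j − 1 = 2.6 > 0, so everyone contributes w_i; S^SO = 63, W^SO = 63 + 2.6·63 = 226.8.
Deadweight loss = 111.8.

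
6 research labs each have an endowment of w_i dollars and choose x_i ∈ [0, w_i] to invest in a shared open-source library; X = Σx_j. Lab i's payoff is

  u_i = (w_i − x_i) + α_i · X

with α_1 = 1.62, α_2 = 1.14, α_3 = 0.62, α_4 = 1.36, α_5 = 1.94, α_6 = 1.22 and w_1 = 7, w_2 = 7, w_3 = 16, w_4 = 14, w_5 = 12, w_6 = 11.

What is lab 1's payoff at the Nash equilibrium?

∂u_i/∂x_i = α_i − 1, so lab i contributes w_i if α_i > 1, else 0.
α_i > 1 for i ∈ {1, 2, 4, 5, 6}; NE contributions (7, 7, 0, 14, 12, 11), X = 51.
u_1 = (7 − 7) + 1.62·51 = 82.62.

82.62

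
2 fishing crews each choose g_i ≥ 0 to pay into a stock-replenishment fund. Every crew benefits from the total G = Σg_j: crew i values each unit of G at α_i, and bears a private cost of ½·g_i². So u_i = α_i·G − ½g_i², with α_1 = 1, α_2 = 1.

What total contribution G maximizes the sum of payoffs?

Planner FOC: ∂(Σu_j)/∂g_i = (Σα_j) − g_i = 0, so g_i^SO = Σα_j = 2 for every i; G^SO = 4.

4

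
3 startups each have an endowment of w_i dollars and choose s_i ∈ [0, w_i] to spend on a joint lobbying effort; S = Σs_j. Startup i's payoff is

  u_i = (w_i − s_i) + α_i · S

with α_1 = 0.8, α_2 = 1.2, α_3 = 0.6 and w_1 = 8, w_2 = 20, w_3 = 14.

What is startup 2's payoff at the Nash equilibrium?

24

∂u_i/∂s_i = α_i − 1, so startup i contributes w_i if α_i > 1, else 0.
α_i > 1 for i ∈ {2}; NE contributions (0, 20, 0), S = 20.
u_2 = (20 − 20) + 1.2·20 = 24.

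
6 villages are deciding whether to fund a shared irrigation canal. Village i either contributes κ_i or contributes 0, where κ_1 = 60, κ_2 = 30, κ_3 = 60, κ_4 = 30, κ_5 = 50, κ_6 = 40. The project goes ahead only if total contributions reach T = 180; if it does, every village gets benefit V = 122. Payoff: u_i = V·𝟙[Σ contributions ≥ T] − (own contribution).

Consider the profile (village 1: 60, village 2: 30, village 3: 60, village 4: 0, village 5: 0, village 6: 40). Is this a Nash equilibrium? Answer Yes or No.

Yes

Total = 190 ≥ 180: provided.
Village 1 (pledges 60, payoff 62): dropping to 0 → total 130, payoff 0. No gain.
Village 2 (pledges 30, payoff 92): dropping to 0 → total 160, payoff 0. No gain.
Village 3 (pledges 60, payoff 62): dropping to 0 → total 130, payoff 0. No gain.
Village 4 (pledges 0, payoff 122): pledging 30 → total 220, payoff 92. No gain.
Village 5 (pledges 0, payoff 122): pledging 50 → total 240, payoff 72. No gain.
Village 6 (pledges 40, payoff 82): dropping to 0 → total 150, payoff 0. No gain.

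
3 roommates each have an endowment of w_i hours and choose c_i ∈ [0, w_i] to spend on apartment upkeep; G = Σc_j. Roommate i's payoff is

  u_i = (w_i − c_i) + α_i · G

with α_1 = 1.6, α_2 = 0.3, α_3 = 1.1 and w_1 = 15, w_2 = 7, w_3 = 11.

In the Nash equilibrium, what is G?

∂u_i/∂c_i = α_i − 1, so roommate i contributes w_i if α_i > 1, else 0.
α_i > 1 for i ∈ {1, 3}; NE contributions (15, 0, 11), G = 26.

26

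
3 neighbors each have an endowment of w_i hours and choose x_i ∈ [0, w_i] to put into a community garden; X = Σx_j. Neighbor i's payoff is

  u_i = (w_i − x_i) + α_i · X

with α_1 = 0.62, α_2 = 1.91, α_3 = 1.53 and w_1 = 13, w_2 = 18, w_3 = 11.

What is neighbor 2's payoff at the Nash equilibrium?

55.39

∂u_i/∂x_i = α_i − 1, so neighbor i contributes w_i if α_i > 1, else 0.
α_i > 1 for i ∈ {2, 3}; NE contributions (0, 18, 11), X = 29.
u_2 = (18 − 18) + 1.91·29 = 55.39.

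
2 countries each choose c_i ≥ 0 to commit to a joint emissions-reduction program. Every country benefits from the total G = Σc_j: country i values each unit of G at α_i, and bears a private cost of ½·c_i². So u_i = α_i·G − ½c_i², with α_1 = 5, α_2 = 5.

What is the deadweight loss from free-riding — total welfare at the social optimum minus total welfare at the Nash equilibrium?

25

Country i's FOC: ∂u_i/∂c_i = α_i − c_i = 0, so c_i* = α_i.
NE contributions = (5, 5); G = 10.
W^NE = (Σα)·G − ½Σα_i² = 10² − ½·50 = 75.
Planner sets c_i = Σα_j = 10 for every i, so G^SO = 2·10 = 20.
W^SO = (Σα)·G^SO − ½·2·(Σα)² = (2/2)·10² = 100.
Deadweight loss = W^SO − W^NE = 25.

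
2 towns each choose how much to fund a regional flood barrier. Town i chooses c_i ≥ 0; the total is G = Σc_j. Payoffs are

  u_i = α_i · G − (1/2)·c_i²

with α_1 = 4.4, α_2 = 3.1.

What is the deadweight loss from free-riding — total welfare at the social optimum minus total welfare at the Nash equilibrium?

Town i's FOC: ∂u_i/∂c_i = α_i − c_i = 0, so c_i* = α_i.
NE contributions = (4.4, 3.1); G = 7.5.
W^NE = (Σα)·G − ½Σα_i² = 7.5² − ½·28.97 = 41.765.
Planner sets c_i = Σα_j = 7.5 for every i, so G^SO = 2·7.5 = 15.
W^SO = (Σα)·G^SO − ½·2·(Σα)² = (2/2)·7.5² = 56.25.
Deadweight loss = W^SO − W^NE = 14.485.

14.485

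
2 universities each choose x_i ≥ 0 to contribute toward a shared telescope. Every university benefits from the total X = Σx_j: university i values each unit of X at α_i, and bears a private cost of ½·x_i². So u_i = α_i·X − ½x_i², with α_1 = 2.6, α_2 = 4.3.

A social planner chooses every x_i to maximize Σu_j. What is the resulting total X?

Planner FOC: ∂(Σu_j)/∂x_i = (Σα_j) − x_i = 0, so x_i^SO = Σα_j = 6.9 for every i; X^SO = 13.8.

13.8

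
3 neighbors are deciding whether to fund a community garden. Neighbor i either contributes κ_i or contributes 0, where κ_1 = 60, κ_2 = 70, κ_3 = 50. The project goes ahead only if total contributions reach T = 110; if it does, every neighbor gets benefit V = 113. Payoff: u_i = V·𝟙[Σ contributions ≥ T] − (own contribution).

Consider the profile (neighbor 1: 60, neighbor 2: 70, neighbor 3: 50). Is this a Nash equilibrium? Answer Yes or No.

Total = 180 ≥ 110: provided.
Neighbor 1 (pledges 60, payoff 53): dropping to 0 → total 120, payoff 113. Profitable deviation.

No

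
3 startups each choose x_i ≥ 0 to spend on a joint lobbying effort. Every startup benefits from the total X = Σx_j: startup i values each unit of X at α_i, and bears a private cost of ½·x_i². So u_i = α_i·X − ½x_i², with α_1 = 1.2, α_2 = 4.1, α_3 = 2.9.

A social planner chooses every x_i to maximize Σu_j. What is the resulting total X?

Planner FOC: ∂(Σu_j)/∂x_i = (Σα_j) − x_i = 0, so x_i^SO = Σα_j = 8.2 for every i; X^SO = 24.6.

24.6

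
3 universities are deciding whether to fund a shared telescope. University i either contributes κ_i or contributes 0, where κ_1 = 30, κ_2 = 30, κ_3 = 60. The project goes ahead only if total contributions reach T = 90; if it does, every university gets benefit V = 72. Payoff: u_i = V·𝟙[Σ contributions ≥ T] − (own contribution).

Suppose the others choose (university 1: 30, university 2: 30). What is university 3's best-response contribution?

60

Others' total = 60. Contributing 60 brings total to 120 ≥ 90: gain V − κ_3 = 12.
Best response: 60.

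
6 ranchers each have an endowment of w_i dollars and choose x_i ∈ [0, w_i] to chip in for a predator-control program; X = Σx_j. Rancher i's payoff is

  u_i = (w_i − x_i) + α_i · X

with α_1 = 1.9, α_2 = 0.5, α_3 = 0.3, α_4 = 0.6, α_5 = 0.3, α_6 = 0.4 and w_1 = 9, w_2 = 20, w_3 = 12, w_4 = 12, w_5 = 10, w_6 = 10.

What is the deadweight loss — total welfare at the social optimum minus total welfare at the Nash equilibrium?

192

∂u_i/∂x_i = α_i − 1, so rancher i contributes w_i if α_i > 1, else 0.
α_i > 1 for i ∈ {1}; NE contributions (9, 0, 0, 0, 0, 0), X = 9.
W^NE = Σw_i − X^NE + (Σα_i)·X^NE = 73 + 3·9 = 100.
Planner: ∂(Σu_j)/∂x_i = Σα_j − 1 = 3 > 0, so everyone contributes w_i; X^SO = 73, W^SO = 73 + 3·73 = 292.
Deadweight loss = 192.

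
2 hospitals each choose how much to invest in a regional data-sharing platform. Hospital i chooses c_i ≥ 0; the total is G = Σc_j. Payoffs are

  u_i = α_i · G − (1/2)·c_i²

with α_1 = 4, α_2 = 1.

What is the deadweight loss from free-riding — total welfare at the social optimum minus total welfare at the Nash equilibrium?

8.5

Hospital i's FOC: ∂u_i/∂c_i = α_i − c_i = 0, so c_i* = α_i.
NE contributions = (4, 1); G = 5.
W^NE = (Σα)·G − ½Σα_i² = 5² − ½·17 = 16.5.
Planner sets c_i = Σα_j = 5 for every i, so G^SO = 2·5 = 10.
W^SO = (Σα)·G^SO − ½·2·(Σα)² = (2/2)·5² = 25.
Deadweight loss = W^SO − W^NE = 8.5.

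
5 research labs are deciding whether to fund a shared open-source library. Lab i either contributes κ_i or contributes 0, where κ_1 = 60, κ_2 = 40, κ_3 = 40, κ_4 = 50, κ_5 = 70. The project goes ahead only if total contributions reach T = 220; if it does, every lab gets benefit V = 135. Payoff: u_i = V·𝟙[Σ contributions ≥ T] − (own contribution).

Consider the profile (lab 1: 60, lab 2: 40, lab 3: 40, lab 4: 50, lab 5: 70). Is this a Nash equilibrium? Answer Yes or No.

Total = 260 ≥ 220: provided.
Lab 1 (pledges 60, payoff 75): dropping to 0 → total 200, payoff 0. No gain.
Lab 2 (pledges 40, payoff 95): dropping to 0 → total 220, payoff 135. Profitable deviation.

No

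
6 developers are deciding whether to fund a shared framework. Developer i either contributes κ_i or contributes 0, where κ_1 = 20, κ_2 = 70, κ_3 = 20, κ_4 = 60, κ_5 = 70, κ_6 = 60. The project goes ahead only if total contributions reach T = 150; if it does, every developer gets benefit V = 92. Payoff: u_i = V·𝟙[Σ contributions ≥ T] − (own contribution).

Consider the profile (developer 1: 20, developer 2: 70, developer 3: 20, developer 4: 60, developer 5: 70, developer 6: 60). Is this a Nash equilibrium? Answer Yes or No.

Total = 300 ≥ 150: provided.
Developer 1 (pledges 20, payoff 72): dropping to 0 → total 280, payoff 92. Profitable deviation.

No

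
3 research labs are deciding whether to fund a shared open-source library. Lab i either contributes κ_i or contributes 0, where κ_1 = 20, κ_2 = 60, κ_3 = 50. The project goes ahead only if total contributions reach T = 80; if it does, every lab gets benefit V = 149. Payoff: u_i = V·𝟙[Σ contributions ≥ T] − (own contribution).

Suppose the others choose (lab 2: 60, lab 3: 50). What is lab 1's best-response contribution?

0

Others' total = 110 ≥ 80; contributing adds cost 20 for no extra benefit.
Best response: 0.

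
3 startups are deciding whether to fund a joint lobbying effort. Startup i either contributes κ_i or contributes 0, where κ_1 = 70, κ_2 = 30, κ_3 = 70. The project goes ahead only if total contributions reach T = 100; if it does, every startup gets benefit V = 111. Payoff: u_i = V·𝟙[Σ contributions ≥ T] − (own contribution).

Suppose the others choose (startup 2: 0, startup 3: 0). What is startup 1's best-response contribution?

Others' total = 0. Even contributing 70 gives 70 < 100: no benefit either way.
Best response: 0.

0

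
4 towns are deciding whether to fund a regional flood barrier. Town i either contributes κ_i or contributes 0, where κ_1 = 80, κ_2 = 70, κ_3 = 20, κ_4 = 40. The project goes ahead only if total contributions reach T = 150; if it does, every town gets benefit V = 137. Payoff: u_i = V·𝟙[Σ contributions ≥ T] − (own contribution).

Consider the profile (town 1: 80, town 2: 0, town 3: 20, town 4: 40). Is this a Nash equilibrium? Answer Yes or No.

No

Total = 140 < 150: not provided.
Town 1 (pledges 80, payoff -80): dropping to 0 → total 60, payoff 0. Profitable deviation.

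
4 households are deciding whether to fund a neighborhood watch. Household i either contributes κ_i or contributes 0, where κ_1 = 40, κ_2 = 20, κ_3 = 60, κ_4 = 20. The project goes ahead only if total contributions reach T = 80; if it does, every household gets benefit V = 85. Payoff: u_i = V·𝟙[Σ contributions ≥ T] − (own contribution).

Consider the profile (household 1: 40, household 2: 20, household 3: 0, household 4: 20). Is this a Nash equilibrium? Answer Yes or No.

Total = 80 ≥ 80: provided.
Household 1 (pledges 40, payoff 45): dropping to 0 → total 40, payoff 0. No gain.
Household 2 (pledges 20, payoff 65): dropping to 0 → total 60, payoff 0. No gain.
Household 3 (pledges 0, payoff 85): pledging 60 → total 140, payoff 25. No gain.
Household 4 (pledges 20, payoff 65): dropping to 0 → total 60, payoff 0. No gain.

Yes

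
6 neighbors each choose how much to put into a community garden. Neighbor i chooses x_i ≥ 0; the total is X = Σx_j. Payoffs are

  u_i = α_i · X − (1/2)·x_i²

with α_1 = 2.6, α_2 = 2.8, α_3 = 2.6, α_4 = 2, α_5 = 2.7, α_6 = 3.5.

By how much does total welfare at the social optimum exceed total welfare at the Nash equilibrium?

Neighbor i's FOC: ∂u_i/∂x_i = α_i − x_i = 0, so x_i* = α_i.
NE contributions = (2.6, 2.8, 2.6, 2, 2.7, 3.5); X = 16.2.
W^NE = (Σα)·X − ½Σα_i² = 16.2² − ½·44.9 = 239.99.
Planner sets x_i = Σα_j = 16.2 for every i, so X^SO = 6·16.2 = 97.2.
W^SO = (Σα)·X^SO − ½·6·(Σα)² = (6/2)·16.2² = 787.32.
Deadweight loss = W^SO − W^NE = 547.33.

547.33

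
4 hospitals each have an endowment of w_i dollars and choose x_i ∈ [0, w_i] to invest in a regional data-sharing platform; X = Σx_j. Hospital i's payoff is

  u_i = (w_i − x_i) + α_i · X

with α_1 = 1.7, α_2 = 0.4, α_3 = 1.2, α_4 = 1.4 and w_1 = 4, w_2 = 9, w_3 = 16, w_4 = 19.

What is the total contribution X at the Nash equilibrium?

∂u_i/∂x_i = α_i − 1, so hospital i contributes w_i if α_i > 1, else 0.
α_i > 1 for i ∈ {1, 3, 4}; NE contributions (4, 0, 16, 19), X = 39.

39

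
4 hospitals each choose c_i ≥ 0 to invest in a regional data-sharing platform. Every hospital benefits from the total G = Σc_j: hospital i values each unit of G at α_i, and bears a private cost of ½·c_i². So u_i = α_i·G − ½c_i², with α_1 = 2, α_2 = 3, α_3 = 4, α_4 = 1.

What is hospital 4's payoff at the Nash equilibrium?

Hospital i's FOC: ∂u_i/∂c_i = α_i − c_i = 0, so c_i* = α_i.
NE contributions = (2, 3, 4, 1); G = 10.
u_4 = α_4·G − ½·(c_4)² = 1·10 − ½·1² = 9.5.

9.5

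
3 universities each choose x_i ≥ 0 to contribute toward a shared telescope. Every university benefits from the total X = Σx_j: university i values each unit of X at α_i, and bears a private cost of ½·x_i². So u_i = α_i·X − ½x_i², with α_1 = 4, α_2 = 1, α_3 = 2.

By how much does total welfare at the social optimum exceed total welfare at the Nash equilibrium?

University i's FOC: ∂u_i/∂x_i = α_i − x_i = 0, so x_i* = α_i.
NE contributions = (4, 1, 2); X = 7.
W^NE = (Σα)·X − ½Σα_i² = 7² − ½·21 = 38.5.
Planner sets x_i = Σα_j = 7 for every i, so X^SO = 3·7 = 21.
W^SO = (Σα)·X^SO − ½·3·(Σα)² = (3/2)·7² = 73.5.
Deadweight loss = W^SO − W^NE = 35.

35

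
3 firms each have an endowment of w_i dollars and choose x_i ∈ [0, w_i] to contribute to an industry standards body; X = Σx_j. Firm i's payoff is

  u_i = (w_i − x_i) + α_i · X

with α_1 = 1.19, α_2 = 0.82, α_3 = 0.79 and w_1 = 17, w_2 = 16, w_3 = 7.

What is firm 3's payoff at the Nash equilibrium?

∂u_i/∂x_i = α_i − 1, so firm i contributes w_i if α_i > 1, else 0.
α_i > 1 for i ∈ {1}; NE contributions (17, 0, 0), X = 17.
u_3 = (7 − 0) + 0.79·17 = 20.43.

20.43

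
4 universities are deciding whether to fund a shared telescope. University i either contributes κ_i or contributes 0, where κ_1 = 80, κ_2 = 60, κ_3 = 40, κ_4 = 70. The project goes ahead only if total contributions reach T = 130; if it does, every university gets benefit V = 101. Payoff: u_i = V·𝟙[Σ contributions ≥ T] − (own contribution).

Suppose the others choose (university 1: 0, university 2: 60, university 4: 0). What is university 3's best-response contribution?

Others' total = 60. Even contributing 40 gives 100 < 130: no benefit either way.
Best response: 0.

0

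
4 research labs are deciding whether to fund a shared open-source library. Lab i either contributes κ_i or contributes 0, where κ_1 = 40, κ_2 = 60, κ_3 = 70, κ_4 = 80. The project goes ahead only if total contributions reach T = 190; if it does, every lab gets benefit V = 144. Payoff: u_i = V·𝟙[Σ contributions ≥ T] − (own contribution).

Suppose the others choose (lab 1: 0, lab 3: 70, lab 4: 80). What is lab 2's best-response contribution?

Others' total = 150. Contributing 60 brings total to 210 ≥ 190: gain V − κ_2 = 84.
Best response: 60.

60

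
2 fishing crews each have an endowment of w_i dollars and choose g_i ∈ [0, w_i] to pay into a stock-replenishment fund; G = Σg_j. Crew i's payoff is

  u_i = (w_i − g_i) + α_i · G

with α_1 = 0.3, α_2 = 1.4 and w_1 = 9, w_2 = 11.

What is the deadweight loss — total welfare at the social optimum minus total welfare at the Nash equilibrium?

6.3

∂u_i/∂g_i = α_i − 1, so crew i contributes w_i if α_i > 1, else 0.
α_i > 1 for i ∈ {2}; NE contributions (0, 11), G = 11.
W^NE = Σw_i − G^NE + (Σα_i)·G^NE = 20 + 0.7·11 = 27.7.
Planner: ∂(Σu_j)/∂g_i = Σα_j − 1 = 0.7 > 0, so everyone contributes w_i; G^SO = 20, W^SO = 20 + 0.7·20 = 34.
Deadweight loss = 6.3.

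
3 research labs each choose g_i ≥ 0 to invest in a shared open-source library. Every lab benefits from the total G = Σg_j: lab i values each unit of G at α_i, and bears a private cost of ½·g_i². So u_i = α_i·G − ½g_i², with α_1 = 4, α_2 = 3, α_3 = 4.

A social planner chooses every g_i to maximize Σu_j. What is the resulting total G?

Planner FOC: ∂(Σu_j)/∂g_i = (Σα_j) − g_i = 0, so g_i^SO = Σα_j = 11 for every i; G^SO = 33.

33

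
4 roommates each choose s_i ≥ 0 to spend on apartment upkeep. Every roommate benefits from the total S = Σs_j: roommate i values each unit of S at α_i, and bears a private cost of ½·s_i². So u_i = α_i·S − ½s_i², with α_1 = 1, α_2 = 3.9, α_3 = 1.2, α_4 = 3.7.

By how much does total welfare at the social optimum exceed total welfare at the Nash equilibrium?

111.71

Roommate i's FOC: ∂u_i/∂s_i = α_i − s_i = 0, so s_i* = α_i.
NE contributions = (1, 3.9, 1.2, 3.7); S = 9.8.
W^NE = (Σα)·S − ½Σα_i² = 9.8² − ½·31.34 = 80.37.
Planner sets s_i = Σα_j = 9.8 for every i, so S^SO = 4·9.8 = 39.2.
W^SO = (Σα)·S^SO − ½·4·(Σα)² = (4/2)·9.8² = 192.08.
Deadweight loss = W^SO − W^NE = 111.71.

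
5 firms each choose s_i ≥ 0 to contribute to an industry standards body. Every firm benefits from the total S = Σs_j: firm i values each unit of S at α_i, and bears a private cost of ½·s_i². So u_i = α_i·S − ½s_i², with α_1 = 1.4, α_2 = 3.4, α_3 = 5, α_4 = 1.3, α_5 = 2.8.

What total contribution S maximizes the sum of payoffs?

69.5

Planner FOC: ∂(Σu_j)/∂s_i = (Σα_j) − s_i = 0, so s_i^SO = Σα_j = 13.9 for every i; S^SO = 69.5.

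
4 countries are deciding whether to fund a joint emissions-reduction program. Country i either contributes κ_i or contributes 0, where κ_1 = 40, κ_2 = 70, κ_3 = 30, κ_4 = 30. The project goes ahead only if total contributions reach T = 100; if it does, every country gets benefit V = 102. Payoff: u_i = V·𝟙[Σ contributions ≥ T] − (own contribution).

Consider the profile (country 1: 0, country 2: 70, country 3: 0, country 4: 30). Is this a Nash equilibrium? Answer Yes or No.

Yes

Total = 100 ≥ 100: provided.
Country 1 (pledges 0, payoff 102): pledging 40 → total 140, payoff 62. No gain.
Country 2 (pledges 70, payoff 32): dropping to 0 → total 30, payoff 0. No gain.
Country 3 (pledges 0, payoff 102): pledging 30 → total 130, payoff 72. No gain.
Country 4 (pledges 30, payoff 72): dropping to 0 → total 70, payoff 0. No gain.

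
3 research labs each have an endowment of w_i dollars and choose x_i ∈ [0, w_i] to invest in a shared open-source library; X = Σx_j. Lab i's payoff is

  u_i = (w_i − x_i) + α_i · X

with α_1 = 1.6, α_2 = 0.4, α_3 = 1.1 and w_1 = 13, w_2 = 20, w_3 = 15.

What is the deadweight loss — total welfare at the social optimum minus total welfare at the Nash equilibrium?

∂u_i/∂x_i = α_i − 1, so lab i contributes w_i if α_i > 1, else 0.
α_i > 1 for i ∈ {1, 3}; NE contributions (13, 0, 15), X = 28.
W^NE = Σw_i − X^NE + (Σα_i)·X^NE = 48 + 2.1·28 = 106.8.
Planner: ∂(Σu_j)/∂x_i = Σα_j − 1 = 2.1 > 0, so everyone contributes w_i; X^SO = 48, W^SO = 48 + 2.1·48 = 148.8.
Deadweight loss = 42.

42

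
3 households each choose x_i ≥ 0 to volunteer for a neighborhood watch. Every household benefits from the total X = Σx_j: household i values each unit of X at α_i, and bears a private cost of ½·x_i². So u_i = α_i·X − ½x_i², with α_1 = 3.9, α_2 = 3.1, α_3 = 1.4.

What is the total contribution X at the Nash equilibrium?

8.4

Household i's FOC: ∂u_i/∂x_i = α_i − x_i = 0, so x_i* = α_i.
NE contributions = (3.9, 3.1, 1.4); X = 8.4.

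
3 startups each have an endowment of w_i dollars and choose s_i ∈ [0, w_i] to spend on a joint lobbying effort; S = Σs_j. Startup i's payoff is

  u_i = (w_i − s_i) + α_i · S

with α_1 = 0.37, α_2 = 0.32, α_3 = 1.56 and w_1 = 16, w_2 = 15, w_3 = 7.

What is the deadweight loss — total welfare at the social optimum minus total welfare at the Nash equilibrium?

∂u_i/∂s_i = α_i − 1, so startup i contributes w_i if α_i > 1, else 0.
α_i > 1 for i ∈ {3}; NE contributions (0, 0, 7), S = 7.
W^NE = Σw_i − S^NE + (Σα_i)·S^NE = 38 + 1.25·7 = 46.75.
Planner: ∂(Σu_j)/∂s_i = Σα_j − 1 = 1.25 > 0, so everyone contributes w_i; S^SO = 38, W^SO = 38 + 1.25·38 = 85.5.
Deadweight loss = 38.75.

38.75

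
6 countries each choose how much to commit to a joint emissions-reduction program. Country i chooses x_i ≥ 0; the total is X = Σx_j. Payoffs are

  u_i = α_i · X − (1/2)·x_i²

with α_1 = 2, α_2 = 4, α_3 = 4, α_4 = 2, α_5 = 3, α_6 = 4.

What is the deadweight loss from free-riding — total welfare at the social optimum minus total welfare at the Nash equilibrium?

Country i's FOC: ∂u_i/∂x_i = α_i − x_i = 0, so x_i* = α_i.
NE contributions = (2, 4, 4, 2, 3, 4); X = 19.
W^NE = (Σα)·X − ½Σα_i² = 19² − ½·65 = 328.5.
Planner sets x_i = Σα_j = 19 for every i, so X^SO = 6·19 = 114.
W^SO = (Σα)·X^SO − ½·6·(Σα)² = (6/2)·19² = 1083.
Deadweight loss = W^SO − W^NE = 754.5.

754.5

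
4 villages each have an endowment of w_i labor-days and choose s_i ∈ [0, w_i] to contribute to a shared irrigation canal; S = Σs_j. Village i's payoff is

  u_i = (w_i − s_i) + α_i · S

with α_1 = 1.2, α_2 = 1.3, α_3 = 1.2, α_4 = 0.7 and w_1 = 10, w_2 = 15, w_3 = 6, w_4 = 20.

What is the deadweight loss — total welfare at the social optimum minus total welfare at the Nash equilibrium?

68

∂u_i/∂s_i = α_i − 1, so village i contributes w_i if α_i > 1, else 0.
α_i > 1 for i ∈ {1, 2, 3}; NE contributions (10, 15, 6, 0), S = 31.
W^NE = Σw_i − S^NE + (Σα_i)·S^NE = 51 + 3.4·31 = 156.4.
Planner: ∂(Σu_j)/∂s_i = Σα_j − 1 = 3.4 > 0, so everyone contributes w_i; S^SO = 51, W^SO = 51 + 3.4·51 = 224.4.
Deadweight loss = 68.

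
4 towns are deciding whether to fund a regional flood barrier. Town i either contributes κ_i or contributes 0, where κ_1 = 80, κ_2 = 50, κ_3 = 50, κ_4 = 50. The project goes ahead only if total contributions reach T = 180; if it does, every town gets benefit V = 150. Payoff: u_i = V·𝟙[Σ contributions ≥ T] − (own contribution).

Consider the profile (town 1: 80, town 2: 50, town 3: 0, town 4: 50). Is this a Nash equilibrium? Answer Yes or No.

Yes

Total = 180 ≥ 180: provided.
Town 1 (pledges 80, payoff 70): dropping to 0 → total 100, payoff 0. No gain.
Town 2 (pledges 50, payoff 100): dropping to 0 → total 130, payoff 0. No gain.
Town 3 (pledges 0, payoff 150): pledging 50 → total 230, payoff 100. No gain.
Town 4 (pledges 50, payoff 100): dropping to 0 → total 130, payoff 0. No gain.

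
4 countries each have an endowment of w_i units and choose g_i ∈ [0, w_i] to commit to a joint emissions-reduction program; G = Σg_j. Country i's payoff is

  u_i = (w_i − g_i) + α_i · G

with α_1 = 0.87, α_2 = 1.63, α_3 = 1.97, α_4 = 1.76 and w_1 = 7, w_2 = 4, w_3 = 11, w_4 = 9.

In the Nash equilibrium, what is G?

∂u_i/∂g_i = α_i − 1, so country i contributes w_i if α_i > 1, else 0.
α_i > 1 for i ∈ {2, 3, 4}; NE contributions (0, 4, 11, 9), G = 24.

24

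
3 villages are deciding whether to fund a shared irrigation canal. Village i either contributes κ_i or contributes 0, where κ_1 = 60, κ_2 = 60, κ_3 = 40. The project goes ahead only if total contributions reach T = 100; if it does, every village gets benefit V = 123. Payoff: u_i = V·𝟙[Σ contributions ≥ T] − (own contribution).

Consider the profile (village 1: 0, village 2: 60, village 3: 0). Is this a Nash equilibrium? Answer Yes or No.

No

Total = 60 < 100: not provided.
Village 1 (pledges 0, payoff 0): pledging 60 → total 120, payoff 63. Profitable deviation.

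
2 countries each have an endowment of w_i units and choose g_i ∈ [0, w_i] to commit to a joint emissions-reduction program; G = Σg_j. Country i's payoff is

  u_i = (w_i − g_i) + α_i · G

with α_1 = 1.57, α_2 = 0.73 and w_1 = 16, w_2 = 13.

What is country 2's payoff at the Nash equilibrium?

24.68

∂u_i/∂g_i = α_i − 1, so country i contributes w_i if α_i > 1, else 0.
α_i > 1 for i ∈ {1}; NE contributions (16, 0), G = 16.
u_2 = (13 − 0) + 0.73·16 = 24.68.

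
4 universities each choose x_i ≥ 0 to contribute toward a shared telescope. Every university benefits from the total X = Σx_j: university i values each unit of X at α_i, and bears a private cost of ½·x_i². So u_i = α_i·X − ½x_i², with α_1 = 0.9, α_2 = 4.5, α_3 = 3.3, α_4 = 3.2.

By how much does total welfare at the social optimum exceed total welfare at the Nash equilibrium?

162.705

University i's FOC: ∂u_i/∂x_i = α_i − x_i = 0, so x_i* = α_i.
NE contributions = (0.9, 4.5, 3.3, 3.2); X = 11.9.
W^NE = (Σα)·X − ½Σα_i² = 11.9² − ½·42.19 = 120.515.
Planner sets x_i = Σα_j = 11.9 for every i, so X^SO = 4·11.9 = 47.6.
W^SO = (Σα)·X^SO − ½·4·(Σα)² = (4/2)·11.9² = 283.22.
Deadweight loss = W^SO − W^NE = 162.705.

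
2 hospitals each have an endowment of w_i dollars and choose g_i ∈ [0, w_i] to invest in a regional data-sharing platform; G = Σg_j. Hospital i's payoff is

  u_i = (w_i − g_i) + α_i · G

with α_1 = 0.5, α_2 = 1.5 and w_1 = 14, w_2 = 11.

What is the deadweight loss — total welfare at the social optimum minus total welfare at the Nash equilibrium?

14

∂u_i/∂g_i = α_i − 1, so hospital i contributes w_i if α_i > 1, else 0.
α_i > 1 for i ∈ {2}; NE contributions (0, 11), G = 11.
W^NE = Σw_i − G^NE + (Σα_i)·G^NE = 25 + 1·11 = 36.
Planner: ∂(Σu_j)/∂g_i = Σα_j − 1 = 1 > 0, so everyone contributes w_i; G^SO = 25, W^SO = 25 + 1·25 = 50.
Deadweight loss = 14.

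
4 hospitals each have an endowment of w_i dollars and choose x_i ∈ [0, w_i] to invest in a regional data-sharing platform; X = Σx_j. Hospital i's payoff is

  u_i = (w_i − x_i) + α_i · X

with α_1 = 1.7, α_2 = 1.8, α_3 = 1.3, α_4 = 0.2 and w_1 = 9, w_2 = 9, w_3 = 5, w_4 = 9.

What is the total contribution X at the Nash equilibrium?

23

∂u_i/∂x_i = α_i − 1, so hospital i contributes w_i if α_i > 1, else 0.
α_i > 1 for i ∈ {1, 2, 3}; NE contributions (9, 9, 5, 0), X = 23.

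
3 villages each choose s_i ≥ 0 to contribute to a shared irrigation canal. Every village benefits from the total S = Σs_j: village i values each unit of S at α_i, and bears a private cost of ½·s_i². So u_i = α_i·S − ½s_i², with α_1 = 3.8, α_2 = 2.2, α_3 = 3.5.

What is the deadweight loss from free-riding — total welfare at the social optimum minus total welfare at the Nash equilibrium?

60.89

Village i's FOC: ∂u_i/∂s_i = α_i − s_i = 0, so s_i* = α_i.
NE contributions = (3.8, 2.2, 3.5); S = 9.5.
W^NE = (Σα)·S − ½Σα_i² = 9.5² − ½·31.53 = 74.485.
Planner sets s_i = Σα_j = 9.5 for every i, so S^SO = 3·9.5 = 28.5.
W^SO = (Σα)·S^SO − ½·3·(Σα)² = (3/2)·9.5² = 135.375.
Deadweight loss = W^SO − W^NE = 60.89.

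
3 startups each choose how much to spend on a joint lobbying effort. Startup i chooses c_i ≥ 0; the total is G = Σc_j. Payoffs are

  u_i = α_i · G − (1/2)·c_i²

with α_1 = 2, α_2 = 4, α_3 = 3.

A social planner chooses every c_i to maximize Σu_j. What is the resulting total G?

Planner FOC: ∂(Σu_j)/∂c_i = (Σα_j) − c_i = 0, so c_i^SO = Σα_j = 9 for every i; G^SO = 27.

27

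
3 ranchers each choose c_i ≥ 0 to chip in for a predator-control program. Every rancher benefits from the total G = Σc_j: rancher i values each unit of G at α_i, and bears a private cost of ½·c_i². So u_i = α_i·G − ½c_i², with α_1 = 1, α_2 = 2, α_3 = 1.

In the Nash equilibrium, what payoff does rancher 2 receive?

6

Rancher i's FOC: ∂u_i/∂c_i = α_i − c_i = 0, so c_i* = α_i.
NE contributions = (1, 2, 1); G = 4.
u_2 = α_2·G − ½·(c_2)² = 2·4 − ½·2² = 6.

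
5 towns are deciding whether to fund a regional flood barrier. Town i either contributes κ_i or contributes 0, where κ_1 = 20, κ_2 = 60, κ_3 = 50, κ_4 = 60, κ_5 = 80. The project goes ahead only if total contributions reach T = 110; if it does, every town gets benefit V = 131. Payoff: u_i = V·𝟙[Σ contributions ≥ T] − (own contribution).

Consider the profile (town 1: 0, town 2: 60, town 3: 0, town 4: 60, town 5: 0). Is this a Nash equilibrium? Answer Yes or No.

Yes

Total = 120 ≥ 110: provided.
Town 1 (pledges 0, payoff 131): pledging 20 → total 140, payoff 111. No gain.
Town 2 (pledges 60, payoff 71): dropping to 0 → total 60, payoff 0. No gain.
Town 3 (pledges 0, payoff 131): pledging 50 → total 170, payoff 81. No gain.
Town 4 (pledges 60, payoff 71): dropping to 0 → total 60, payoff 0. No gain.
Town 5 (pledges 0, payoff 131): pledging 80 → total 200, payoff 51. No gain.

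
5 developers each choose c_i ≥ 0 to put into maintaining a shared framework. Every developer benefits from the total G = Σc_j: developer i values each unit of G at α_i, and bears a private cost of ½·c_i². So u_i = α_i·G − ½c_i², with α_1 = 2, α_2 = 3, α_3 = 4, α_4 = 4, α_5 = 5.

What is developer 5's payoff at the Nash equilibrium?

Developer i's FOC: ∂u_i/∂c_i = α_i − c_i = 0, so c_i* = α_i.
NE contributions = (2, 3, 4, 4, 5); G = 18.
u_5 = α_5·G − ½·(c_5)² = 5·18 − ½·5² = 77.5.

77.5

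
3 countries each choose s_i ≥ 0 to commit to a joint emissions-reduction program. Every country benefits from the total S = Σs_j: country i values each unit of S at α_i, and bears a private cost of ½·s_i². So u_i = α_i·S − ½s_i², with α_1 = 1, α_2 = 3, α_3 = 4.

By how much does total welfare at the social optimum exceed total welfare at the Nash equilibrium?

Country i's FOC: ∂u_i/∂s_i = α_i − s_i = 0, so s_i* = α_i.
NE contributions = (1, 3, 4); S = 8.
W^NE = (Σα)·S − ½Σα_i² = 8² − ½·26 = 51.
Planner sets s_i = Σα_j = 8 for every i, so S^SO = 3·8 = 24.
W^SO = (Σα)·S^SO − ½·3·(Σα)² = (3/2)·8² = 96.
Deadweight loss = W^SO − W^NE = 45.

45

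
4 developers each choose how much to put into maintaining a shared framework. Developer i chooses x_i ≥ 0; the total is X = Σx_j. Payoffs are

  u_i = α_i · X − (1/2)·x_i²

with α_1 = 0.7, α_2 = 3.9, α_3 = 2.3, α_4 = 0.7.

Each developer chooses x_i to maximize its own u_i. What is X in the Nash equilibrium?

7.6

Developer i's FOC: ∂u_i/∂x_i = α_i − x_i = 0, so x_i* = α_i.
NE contributions = (0.7, 3.9, 2.3, 0.7); X = 7.6.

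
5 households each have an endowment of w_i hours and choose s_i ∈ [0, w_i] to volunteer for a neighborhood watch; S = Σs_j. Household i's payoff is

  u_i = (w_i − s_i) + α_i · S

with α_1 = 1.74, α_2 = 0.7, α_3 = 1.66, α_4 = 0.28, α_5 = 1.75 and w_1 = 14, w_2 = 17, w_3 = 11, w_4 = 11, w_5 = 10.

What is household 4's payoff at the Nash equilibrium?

20.8

∂u_i/∂s_i = α_i − 1, so household i contributes w_i if α_i > 1, else 0.
α_i > 1 for i ∈ {1, 3, 5}; NE contributions (14, 0, 11, 0, 10), S = 35.
u_4 = (11 − 0) + 0.28·35 = 20.8.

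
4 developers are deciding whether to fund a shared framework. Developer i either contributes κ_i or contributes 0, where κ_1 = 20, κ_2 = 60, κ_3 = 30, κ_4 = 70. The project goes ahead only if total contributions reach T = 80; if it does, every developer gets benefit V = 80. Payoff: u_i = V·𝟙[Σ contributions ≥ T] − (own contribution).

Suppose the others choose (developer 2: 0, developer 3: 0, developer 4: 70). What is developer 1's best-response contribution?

Others' total = 70. Contributing 20 brings total to 90 ≥ 80: gain V − κ_1 = 60.
Best response: 20.

20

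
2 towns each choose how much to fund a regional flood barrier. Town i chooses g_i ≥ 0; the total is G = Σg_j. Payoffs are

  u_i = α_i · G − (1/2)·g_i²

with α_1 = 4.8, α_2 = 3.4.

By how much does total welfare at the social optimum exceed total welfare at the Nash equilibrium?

Town i's FOC: ∂u_i/∂g_i = α_i − g_i = 0, so g_i* = α_i.
NE contributions = (4.8, 3.4); G = 8.2.
W^NE = (Σα)·G − ½Σα_i² = 8.2² − ½·34.6 = 49.94.
Planner sets g_i = Σα_j = 8.2 for every i, so G^SO = 2·8.2 = 16.4.
W^SO = (Σα)·G^SO − ½·2·(Σα)² = (2/2)·8.2² = 67.24.
Deadweight loss = W^SO − W^NE = 17.3.

17.3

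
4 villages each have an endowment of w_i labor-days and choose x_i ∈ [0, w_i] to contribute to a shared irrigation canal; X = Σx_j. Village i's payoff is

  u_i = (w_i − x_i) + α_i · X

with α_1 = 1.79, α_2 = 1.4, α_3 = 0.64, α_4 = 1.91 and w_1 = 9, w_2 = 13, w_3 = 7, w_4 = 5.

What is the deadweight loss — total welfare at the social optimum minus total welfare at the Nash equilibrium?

∂u_i/∂x_i = α_i − 1, so village i contributes w_i if α_i > 1, else 0.
α_i > 1 for i ∈ {1, 2, 4}; NE contributions (9, 13, 0, 5), X = 27.
W^NE = Σw_i − X^NE + (Σα_i)·X^NE = 34 + 4.74·27 = 161.98.
Planner: ∂(Σu_j)/∂x_i = Σα_j − 1 = 4.74 > 0, so everyone contributes w_i; X^SO = 34, W^SO = 34 + 4.74·34 = 195.16.
Deadweight loss = 33.18.

33.18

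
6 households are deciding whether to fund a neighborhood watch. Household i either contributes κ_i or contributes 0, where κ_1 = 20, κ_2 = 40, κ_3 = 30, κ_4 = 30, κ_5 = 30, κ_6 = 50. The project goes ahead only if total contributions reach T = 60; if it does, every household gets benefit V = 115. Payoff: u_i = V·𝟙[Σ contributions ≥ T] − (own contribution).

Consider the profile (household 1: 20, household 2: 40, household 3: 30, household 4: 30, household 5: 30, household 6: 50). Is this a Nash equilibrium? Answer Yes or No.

Total = 200 ≥ 60: provided.
Household 1 (pledges 20, payoff 95): dropping to 0 → total 180, payoff 115. Profitable deviation.

No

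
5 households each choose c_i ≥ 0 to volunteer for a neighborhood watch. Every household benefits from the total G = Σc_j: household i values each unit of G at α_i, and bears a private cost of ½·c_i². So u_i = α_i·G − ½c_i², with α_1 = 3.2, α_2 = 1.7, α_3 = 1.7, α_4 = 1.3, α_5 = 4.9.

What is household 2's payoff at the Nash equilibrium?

20.315

Household i's FOC: ∂u_i/∂c_i = α_i − c_i = 0, so c_i* = α_i.
NE contributions = (3.2, 1.7, 1.7, 1.3, 4.9); G = 12.8.
u_2 = α_2·G − ½·(c_2)² = 1.7·12.8 − ½·1.7² = 20.315.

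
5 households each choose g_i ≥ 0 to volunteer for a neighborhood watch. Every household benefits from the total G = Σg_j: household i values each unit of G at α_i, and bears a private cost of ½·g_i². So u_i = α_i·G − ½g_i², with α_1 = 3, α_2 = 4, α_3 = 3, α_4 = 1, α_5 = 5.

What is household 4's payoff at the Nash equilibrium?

15.5

Household i's FOC: ∂u_i/∂g_i = α_i − g_i = 0, so g_i* = α_i.
NE contributions = (3, 4, 3, 1, 5); G = 16.
u_4 = α_4·G − ½·(g_4)² = 1·16 − ½·1² = 15.5.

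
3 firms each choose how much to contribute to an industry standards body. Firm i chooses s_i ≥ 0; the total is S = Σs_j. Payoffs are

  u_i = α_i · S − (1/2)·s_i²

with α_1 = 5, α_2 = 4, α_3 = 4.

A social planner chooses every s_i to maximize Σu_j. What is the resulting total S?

39

Planner FOC: ∂(Σu_j)/∂s_i = (Σα_j) − s_i = 0, so s_i^SO = Σα_j = 13 for every i; S^SO = 39.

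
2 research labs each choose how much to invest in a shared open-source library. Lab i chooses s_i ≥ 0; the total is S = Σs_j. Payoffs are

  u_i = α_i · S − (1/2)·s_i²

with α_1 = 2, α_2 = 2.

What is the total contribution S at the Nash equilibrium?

Lab i's FOC: ∂u_i/∂s_i = α_i − s_i = 0, so s_i* = α_i.
NE contributions = (2, 2); S = 4.

4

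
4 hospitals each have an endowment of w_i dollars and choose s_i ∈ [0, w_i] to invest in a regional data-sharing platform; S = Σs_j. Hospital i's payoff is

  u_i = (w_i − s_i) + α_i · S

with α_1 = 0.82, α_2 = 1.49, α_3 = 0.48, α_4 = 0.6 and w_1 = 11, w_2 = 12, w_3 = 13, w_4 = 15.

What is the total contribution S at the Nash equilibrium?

∂u_i/∂s_i = α_i − 1, so hospital i contributes w_i if α_i > 1, else 0.
α_i > 1 for i ∈ {2}; NE contributions (0, 12, 0, 0), S = 12.

12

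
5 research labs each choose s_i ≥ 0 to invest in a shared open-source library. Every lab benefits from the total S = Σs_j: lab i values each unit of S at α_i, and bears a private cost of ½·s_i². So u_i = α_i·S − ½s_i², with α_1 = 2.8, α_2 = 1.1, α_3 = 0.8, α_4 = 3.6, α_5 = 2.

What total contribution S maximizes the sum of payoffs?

51.5

Planner FOC: ∂(Σu_j)/∂s_i = (Σα_j) − s_i = 0, so s_i^SO = Σα_j = 10.3 for every i; S^SO = 51.5.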